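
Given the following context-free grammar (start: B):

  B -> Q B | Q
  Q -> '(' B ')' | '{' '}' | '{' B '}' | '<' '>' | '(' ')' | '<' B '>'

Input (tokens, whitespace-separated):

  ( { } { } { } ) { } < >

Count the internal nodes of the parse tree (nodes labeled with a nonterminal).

[B [Q ( [B [Q { }] [B [Q { }] [B [Q { }]]]] )] [B [Q { }] [B [Q < >]]]]

12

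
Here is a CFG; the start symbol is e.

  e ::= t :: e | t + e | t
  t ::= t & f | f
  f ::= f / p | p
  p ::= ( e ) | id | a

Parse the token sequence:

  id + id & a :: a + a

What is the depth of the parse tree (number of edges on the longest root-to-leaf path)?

7

[e [t [f [p id]]] + [e [t [t [f [p id]]] & [f [p a]]] :: [e [t [f [p a]]] + [e [t [f [p a]]]]]]]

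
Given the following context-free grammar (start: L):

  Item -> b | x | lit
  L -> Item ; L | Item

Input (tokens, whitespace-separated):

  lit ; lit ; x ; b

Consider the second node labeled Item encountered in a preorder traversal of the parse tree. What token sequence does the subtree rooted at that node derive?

[L [Item lit] ; [L [Item lit] ; [L [Item x] ; [L [Item b]]]]]

lit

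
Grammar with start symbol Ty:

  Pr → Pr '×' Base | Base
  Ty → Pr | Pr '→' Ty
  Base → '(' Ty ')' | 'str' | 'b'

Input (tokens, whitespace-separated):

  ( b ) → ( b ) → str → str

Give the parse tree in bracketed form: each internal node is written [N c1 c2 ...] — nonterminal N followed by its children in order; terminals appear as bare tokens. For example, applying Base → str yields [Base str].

[Ty [Pr [Base ( [Ty [Pr [Base b]]] )]] → [Ty [Pr [Base ( [Ty [Pr [Base b]]] )]] → [Ty [Pr [Base str]] → [Ty [Pr [Base str]]]]]]

Ty
Pr → Ty
Base → Ty
( Ty ) → Ty
( Pr ) → Ty
( Base ) → Ty
( b ) → Ty
( b ) → Pr → Ty
( b ) → Base → Ty
( b ) → ( Ty ) → Ty
( b ) → ( Pr ) → Ty
( b ) → ( Base ) → Ty
( b ) → ( b ) → Ty
( b ) → ( b ) → Pr → Ty
( b ) → ( b ) → Base → Ty
( b ) → ( b ) → str → Ty
( b ) → ( b ) → str → Pr
( b ) → ( b ) → str → Base
( b ) → ( b ) → str → str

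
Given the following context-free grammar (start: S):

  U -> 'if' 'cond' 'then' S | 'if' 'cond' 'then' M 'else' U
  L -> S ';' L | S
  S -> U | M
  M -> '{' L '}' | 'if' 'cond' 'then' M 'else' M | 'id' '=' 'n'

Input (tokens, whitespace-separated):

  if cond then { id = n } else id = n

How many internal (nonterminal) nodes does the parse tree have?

7

[S [M if cond then [M { [L [S [M id = n]]] }] else [M id = n]]]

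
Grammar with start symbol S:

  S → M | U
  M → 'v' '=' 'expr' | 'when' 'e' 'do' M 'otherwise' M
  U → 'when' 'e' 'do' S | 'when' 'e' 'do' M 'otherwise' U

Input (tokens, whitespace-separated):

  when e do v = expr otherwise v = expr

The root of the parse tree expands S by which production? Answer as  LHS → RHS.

S → M

[S [M when e do [M v = expr] otherwise [M v = expr]]]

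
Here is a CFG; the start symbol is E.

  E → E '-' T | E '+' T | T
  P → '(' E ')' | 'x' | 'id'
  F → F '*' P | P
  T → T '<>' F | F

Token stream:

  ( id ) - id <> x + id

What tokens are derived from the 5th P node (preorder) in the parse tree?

id

[E [E [E [T [F [P ( [E [T [F [P id]]]] )]]]] - [T [T [F [P id]]] <> [F [P x]]]] + [T [F [P id]]]]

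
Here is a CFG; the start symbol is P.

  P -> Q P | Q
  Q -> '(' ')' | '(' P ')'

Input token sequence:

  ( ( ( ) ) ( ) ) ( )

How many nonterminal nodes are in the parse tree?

10

[P [Q ( [P [Q ( [P [Q ( )]] )] [P [Q ( )]]] )] [P [Q ( )]]]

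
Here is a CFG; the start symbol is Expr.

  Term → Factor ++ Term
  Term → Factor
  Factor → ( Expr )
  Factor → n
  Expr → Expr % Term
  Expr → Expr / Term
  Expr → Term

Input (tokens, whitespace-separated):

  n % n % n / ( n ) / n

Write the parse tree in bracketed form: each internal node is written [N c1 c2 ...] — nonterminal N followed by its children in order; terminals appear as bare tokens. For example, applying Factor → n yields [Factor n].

Expr
Expr / Term
Expr / Term / Term
Expr % Term / Term / Term
Expr % Term % Term / Term / Term
Term % Term % Term / Term / Term
Factor % Term % Term / Term / Term
n % Term % Term / Term / Term
n % Factor % Term / Term / Term
n % n % Term / Term / Term
n % n % Factor / Term / Term
n % n % n / Term / Term
n % n % n / Factor / Term
n % n % n / ( Expr ) / Term
n % n % n / ( Term ) / Term
n % n % n / ( Factor ) / Term
n % n % n / ( n ) / Term
n % n % n / ( n ) / Factor
n % n % n / ( n ) / n

[Expr [Expr [Expr [Expr [Expr [Term [Factor n]]] % [Term [Factor n]]] % [Term [Factor n]]] / [Term [Factor ( [Expr [Term [Factor n]]] )]]] / [Term [Factor n]]]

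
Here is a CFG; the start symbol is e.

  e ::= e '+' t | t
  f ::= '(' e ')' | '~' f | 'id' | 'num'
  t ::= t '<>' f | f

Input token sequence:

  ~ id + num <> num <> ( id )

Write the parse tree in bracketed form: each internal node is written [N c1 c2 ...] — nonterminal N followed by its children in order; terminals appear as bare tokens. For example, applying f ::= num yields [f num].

e
e + t
t + t
f + t
~ f + t
~ id + t
~ id + t <> f
~ id + t <> f <> f
~ id + f <> f <> f
~ id + num <> f <> f
~ id + num <> num <> f
~ id + num <> num <> ( e )
~ id + num <> num <> ( t )
~ id + num <> num <> ( f )
~ id + num <> num <> ( id )

[e [e [t [f ~ [f id]]]] + [t [t [t [f num]] <> [f num]] <> [f ( [e [t [f id]]] )]]]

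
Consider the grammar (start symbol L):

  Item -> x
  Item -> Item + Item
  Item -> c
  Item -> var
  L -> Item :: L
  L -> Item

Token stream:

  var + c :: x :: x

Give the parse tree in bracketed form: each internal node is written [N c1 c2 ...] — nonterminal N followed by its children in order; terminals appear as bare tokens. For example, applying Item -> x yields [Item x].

L
Item :: L
Item + Item :: L
var + Item :: L
var + c :: L
var + c :: Item :: L
var + c :: x :: L
var + c :: x :: Item
var + c :: x :: x

[L [Item [Item var] + [Item c]] :: [L [Item x] :: [L [Item x]]]]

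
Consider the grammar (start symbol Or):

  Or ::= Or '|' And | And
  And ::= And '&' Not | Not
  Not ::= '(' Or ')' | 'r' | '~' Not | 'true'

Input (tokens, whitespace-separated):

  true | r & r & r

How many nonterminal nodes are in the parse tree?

[Or [Or [And [Not true]]] | [And [And [And [Not r]] & [Not r]] & [Not r]]]

10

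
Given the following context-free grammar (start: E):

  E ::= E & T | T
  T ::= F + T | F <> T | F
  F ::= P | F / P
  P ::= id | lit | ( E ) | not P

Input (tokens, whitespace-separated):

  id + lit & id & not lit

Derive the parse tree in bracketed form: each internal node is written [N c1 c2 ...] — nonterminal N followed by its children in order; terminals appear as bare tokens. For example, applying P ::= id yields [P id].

E
E & T
E & T & T
T & T & T
F + T & T & T
P + T & T & T
id + T & T & T
id + F & T & T
id + P & T & T
id + lit & T & T
id + lit & F & T
id + lit & P & T
id + lit & id & T
id + lit & id & F
id + lit & id & P
id + lit & id & not P
id + lit & id & not lit

[E [E [E [T [F [P id]] + [T [F [P lit]]]]] & [T [F [P id]]]] & [T [F [P not [P lit]]]]]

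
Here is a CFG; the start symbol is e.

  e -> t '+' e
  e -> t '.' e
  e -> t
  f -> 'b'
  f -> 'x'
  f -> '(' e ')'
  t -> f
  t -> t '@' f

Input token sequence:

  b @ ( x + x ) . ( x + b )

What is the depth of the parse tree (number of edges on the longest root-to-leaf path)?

8

[e [t [t [f b]] @ [f ( [e [t [f x]] + [e [t [f x]]]] )]] . [e [t [f ( [e [t [f x]] + [e [t [f b]]]] )]]]]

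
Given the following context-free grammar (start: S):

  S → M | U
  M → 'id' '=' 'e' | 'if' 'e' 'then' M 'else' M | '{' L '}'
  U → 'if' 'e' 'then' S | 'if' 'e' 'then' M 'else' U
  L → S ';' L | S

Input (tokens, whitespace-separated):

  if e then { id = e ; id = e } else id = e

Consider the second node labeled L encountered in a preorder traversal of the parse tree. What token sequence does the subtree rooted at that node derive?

[S [M if e then [M { [L [S [M id = e]] ; [L [S [M id = e]]]] }] else [M id = e]]]

id = e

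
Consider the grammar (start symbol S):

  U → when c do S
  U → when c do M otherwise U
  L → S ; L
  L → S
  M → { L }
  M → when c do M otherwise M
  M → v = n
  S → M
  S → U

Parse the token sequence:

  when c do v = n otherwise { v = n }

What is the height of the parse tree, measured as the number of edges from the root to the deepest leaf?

6

[S [M when c do [M v = n] otherwise [M { [L [S [M v = n]]] }]]]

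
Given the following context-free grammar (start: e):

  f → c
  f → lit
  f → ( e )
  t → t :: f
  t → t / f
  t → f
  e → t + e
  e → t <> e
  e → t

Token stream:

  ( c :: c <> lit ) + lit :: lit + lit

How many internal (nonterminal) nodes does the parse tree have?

[e [t [f ( [e [t [t [f c]] :: [f c]] <> [e [t [f lit]]]] )]] + [e [t [t [f lit]] :: [f lit]] + [e [t [f lit]]]]]

19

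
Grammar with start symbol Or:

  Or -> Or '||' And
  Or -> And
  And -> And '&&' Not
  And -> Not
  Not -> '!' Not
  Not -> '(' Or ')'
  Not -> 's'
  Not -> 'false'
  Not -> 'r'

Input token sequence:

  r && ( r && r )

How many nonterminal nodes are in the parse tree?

[Or [And [And [Not r]] && [Not ( [Or [And [And [Not r]] && [Not r]]] )]]]

10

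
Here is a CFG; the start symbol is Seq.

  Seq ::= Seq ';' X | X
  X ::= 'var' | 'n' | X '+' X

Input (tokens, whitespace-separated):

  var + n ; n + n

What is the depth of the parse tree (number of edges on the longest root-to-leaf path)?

[Seq [Seq [X [X var] + [X n]]] ; [X [X n] + [X n]]]

4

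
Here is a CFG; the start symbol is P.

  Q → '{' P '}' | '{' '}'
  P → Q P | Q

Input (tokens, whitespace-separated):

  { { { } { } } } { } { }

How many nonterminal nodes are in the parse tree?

[P [Q { [P [Q { [P [Q { }] [P [Q { }]]] }]] }] [P [Q { }] [P [Q { }]]]]

12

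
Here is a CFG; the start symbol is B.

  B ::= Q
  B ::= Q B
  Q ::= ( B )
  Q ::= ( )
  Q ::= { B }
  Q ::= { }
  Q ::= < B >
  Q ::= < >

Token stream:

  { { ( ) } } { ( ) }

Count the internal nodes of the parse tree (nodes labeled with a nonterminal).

10

[B [Q { [B [Q { [B [Q ( )]] }]] }] [B [Q { [B [Q ( )]] }]]]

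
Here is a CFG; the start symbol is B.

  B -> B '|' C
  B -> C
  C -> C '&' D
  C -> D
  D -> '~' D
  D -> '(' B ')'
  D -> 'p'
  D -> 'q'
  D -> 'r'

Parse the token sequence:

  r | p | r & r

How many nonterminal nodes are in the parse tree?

[B [B [B [C [D r]]] | [C [D p]]] | [C [C [D r]] & [D r]]]

11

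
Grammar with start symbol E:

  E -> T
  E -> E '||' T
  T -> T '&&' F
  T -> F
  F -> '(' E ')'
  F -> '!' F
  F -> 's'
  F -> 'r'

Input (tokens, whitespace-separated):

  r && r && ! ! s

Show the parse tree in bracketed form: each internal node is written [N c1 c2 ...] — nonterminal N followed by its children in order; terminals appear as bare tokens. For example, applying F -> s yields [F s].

E
T
T && F
T && F && F
F && F && F
r && F && F
r && r && F
r && r && ! F
r && r && ! ! F
r && r && ! ! s

[E [T [T [T [F r]] && [F r]] && [F ! [F ! [F s]]]]]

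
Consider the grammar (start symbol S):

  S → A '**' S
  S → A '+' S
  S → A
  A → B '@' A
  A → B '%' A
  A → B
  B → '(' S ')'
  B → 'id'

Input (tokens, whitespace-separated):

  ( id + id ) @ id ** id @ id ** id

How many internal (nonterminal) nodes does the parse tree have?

19

[S [A [B ( [S [A [B id]] + [S [A [B id]]]] )] @ [A [B id]]] ** [S [A [B id] @ [A [B id]]] ** [S [A [B id]]]]]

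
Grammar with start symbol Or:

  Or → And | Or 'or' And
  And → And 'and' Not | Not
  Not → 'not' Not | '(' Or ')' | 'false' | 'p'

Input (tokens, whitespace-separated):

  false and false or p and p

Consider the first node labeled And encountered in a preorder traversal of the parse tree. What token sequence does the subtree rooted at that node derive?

[Or [Or [And [And [Not false]] and [Not false]]] or [And [And [Not p]] and [Not p]]]

false and false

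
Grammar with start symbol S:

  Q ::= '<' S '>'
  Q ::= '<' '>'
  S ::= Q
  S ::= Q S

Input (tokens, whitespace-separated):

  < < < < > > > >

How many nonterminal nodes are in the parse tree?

[S [Q < [S [Q < [S [Q < [S [Q < >]] >]] >]] >]]

8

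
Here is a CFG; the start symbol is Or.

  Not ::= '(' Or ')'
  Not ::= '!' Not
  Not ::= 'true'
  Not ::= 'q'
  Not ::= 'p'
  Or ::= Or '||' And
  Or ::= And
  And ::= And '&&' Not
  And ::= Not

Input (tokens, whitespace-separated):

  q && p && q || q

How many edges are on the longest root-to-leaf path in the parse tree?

6

[Or [Or [And [And [And [Not q]] && [Not p]] && [Not q]]] || [And [Not q]]]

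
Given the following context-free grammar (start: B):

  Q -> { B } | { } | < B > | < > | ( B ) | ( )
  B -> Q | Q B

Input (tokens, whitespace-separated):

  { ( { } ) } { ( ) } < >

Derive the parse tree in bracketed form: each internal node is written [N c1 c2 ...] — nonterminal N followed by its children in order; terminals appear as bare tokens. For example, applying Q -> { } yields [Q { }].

B
Q B
{ B } B
{ Q } B
{ ( B ) } B
{ ( Q ) } B
{ ( { } ) } B
{ ( { } ) } Q B
{ ( { } ) } { B } B
{ ( { } ) } { Q } B
{ ( { } ) } { ( ) } B
{ ( { } ) } { ( ) } Q
{ ( { } ) } { ( ) } < >

[B [Q { [B [Q ( [B [Q { }]] )]] }] [B [Q { [B [Q ( )]] }] [B [Q < >]]]]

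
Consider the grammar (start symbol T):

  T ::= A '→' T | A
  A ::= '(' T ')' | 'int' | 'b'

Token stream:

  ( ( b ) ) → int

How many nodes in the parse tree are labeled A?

4

[T [A ( [T [A ( [T [A b]] )]] )] → [T [A int]]]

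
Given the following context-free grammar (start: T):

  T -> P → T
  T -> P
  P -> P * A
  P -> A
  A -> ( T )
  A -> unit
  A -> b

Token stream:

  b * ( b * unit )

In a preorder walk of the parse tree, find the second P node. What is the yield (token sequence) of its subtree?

[T [P [P [A b]] * [A ( [T [P [P [A b]] * [A unit]]] )]]]

b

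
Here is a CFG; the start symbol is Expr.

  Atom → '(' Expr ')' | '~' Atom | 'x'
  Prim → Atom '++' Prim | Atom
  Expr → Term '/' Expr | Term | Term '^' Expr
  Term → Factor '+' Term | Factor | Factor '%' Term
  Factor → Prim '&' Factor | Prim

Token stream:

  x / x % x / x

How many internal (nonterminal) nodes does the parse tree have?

19

[Expr [Term [Factor [Prim [Atom x]]]] / [Expr [Term [Factor [Prim [Atom x]]] % [Term [Factor [Prim [Atom x]]]]] / [Expr [Term [Factor [Prim [Atom x]]]]]]]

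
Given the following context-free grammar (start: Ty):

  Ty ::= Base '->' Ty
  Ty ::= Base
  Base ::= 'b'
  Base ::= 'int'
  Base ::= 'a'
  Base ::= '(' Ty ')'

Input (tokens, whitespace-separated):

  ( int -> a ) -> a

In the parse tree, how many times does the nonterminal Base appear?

[Ty [Base ( [Ty [Base int] -> [Ty [Base a]]] )] -> [Ty [Base a]]]

4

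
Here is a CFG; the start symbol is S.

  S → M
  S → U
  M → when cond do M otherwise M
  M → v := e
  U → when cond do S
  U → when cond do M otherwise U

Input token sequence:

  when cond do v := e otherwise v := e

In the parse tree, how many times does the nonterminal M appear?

[S [M when cond do [M v := e] otherwise [M v := e]]]

3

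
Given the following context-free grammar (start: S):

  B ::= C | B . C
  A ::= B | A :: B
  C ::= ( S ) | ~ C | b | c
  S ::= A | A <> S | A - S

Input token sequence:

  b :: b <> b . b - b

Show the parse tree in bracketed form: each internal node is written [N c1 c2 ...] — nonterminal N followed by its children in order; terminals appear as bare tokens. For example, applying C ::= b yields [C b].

S
A <> S
A :: B <> S
B :: B <> S
C :: B <> S
b :: B <> S
b :: C <> S
b :: b <> S
b :: b <> A - S
b :: b <> B - S
b :: b <> B . C - S
b :: b <> C . C - S
b :: b <> b . C - S
b :: b <> b . b - S
b :: b <> b . b - A
b :: b <> b . b - B
b :: b <> b . b - C
b :: b <> b . b - b

[S [A [A [B [C b]]] :: [B [C b]]] <> [S [A [B [B [C b]] . [C b]]] - [S [A [B [C b]]]]]]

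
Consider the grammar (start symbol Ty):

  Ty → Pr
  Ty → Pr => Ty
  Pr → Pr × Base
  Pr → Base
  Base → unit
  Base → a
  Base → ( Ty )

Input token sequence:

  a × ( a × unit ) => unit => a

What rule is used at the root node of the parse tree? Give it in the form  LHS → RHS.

[Ty [Pr [Pr [Base a]] × [Base ( [Ty [Pr [Pr [Base a]] × [Base unit]]] )]] => [Ty [Pr [Base unit]] => [Ty [Pr [Base a]]]]]

Ty → Pr => Ty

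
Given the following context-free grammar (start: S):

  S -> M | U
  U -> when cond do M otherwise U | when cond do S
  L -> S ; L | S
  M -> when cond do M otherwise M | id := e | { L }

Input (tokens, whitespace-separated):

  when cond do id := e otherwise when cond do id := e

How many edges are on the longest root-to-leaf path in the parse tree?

[S [U when cond do [M id := e] otherwise [U when cond do [S [M id := e]]]]]

5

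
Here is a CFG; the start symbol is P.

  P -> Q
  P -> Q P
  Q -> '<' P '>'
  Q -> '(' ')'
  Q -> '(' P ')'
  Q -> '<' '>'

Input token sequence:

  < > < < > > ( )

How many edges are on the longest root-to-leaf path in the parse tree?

5

[P [Q < >] [P [Q < [P [Q < >]] >] [P [Q ( )]]]]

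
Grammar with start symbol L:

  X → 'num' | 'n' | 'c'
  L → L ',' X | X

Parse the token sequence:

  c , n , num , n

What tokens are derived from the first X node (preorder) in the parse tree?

[L [L [L [L [X c]] , [X n]] , [X num]] , [X n]]

c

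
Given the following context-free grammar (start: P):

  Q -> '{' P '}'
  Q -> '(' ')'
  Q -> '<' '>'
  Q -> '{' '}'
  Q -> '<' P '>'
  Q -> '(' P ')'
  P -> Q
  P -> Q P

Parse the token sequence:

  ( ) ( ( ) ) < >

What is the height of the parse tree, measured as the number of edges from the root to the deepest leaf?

5

[P [Q ( )] [P [Q ( [P [Q ( )]] )] [P [Q < >]]]]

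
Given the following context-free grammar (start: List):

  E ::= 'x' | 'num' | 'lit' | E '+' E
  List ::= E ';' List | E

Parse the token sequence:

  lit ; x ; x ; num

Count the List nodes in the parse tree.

[List [E lit] ; [List [E x] ; [List [E x] ; [List [E num]]]]]

4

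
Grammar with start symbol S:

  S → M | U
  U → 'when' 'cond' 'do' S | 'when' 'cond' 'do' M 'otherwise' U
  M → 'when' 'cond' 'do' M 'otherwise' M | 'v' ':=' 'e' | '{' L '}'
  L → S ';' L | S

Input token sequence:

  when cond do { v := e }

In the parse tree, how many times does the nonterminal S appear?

3

[S [U when cond do [S [M { [L [S [M v := e]]] }]]]]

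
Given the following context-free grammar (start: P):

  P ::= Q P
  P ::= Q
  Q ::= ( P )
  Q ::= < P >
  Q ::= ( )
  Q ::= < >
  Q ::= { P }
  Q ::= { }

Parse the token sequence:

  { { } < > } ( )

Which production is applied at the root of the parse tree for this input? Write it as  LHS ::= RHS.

[P [Q { [P [Q { }] [P [Q < >]]] }] [P [Q ( )]]]

P ::= Q P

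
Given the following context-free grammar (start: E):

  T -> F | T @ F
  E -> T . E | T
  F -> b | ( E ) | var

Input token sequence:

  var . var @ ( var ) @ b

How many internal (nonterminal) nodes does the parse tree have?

[E [T [F var]] . [E [T [T [T [F var]] @ [F ( [E [T [F var]]] )]] @ [F b]]]]

13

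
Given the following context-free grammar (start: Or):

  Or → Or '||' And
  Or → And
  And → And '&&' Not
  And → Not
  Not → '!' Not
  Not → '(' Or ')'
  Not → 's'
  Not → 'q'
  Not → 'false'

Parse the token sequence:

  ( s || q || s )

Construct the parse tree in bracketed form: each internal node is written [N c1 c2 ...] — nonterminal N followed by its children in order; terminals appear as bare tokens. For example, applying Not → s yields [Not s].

[Or [And [Not ( [Or [Or [Or [And [Not s]]] || [And [Not q]]] || [And [Not s]]] )]]]

Or
And
Not
( Or )
( Or || And )
( Or || And || And )
( And || And || And )
( Not || And || And )
( s || And || And )
( s || Not || And )
( s || q || And )
( s || q || Not )
( s || q || s )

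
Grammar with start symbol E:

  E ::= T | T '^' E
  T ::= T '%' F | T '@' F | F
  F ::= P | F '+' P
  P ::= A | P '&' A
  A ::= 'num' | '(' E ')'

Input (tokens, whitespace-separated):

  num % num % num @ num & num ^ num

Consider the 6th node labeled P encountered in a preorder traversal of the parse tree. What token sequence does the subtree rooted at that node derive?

num

[E [T [T [T [T [F [P [A num]]]] % [F [P [A num]]]] % [F [P [A num]]]] @ [F [P [P [A num]] & [A num]]]] ^ [E [T [F [P [A num]]]]]]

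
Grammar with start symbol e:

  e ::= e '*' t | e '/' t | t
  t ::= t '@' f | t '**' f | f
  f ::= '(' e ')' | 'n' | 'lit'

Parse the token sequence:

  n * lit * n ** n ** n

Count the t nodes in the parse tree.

5

[e [e [e [t [f n]]] * [t [f lit]]] * [t [t [t [f n]] ** [f n]] ** [f n]]]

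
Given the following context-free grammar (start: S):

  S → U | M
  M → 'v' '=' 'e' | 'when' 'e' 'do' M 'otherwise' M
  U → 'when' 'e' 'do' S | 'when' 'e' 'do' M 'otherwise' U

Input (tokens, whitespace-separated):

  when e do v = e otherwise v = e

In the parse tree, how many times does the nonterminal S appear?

1

[S [M when e do [M v = e] otherwise [M v = e]]]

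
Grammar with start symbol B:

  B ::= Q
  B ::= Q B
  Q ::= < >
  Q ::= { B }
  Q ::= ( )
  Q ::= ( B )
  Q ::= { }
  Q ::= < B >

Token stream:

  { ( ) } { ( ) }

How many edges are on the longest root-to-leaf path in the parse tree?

5

[B [Q { [B [Q ( )]] }] [B [Q { [B [Q ( )]] }]]]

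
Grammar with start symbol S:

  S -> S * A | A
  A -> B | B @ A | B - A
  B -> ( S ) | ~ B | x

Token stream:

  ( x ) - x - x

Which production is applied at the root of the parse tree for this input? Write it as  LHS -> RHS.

S -> A

[S [A [B ( [S [A [B x]]] )] - [A [B x] - [A [B x]]]]]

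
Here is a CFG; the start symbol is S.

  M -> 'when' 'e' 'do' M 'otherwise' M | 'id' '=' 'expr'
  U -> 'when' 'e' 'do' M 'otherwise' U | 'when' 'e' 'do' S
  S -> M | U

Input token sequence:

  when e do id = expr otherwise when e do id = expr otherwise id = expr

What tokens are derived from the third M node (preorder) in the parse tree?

[S [M when e do [M id = expr] otherwise [M when e do [M id = expr] otherwise [M id = expr]]]]

when e do id = expr otherwise id = expr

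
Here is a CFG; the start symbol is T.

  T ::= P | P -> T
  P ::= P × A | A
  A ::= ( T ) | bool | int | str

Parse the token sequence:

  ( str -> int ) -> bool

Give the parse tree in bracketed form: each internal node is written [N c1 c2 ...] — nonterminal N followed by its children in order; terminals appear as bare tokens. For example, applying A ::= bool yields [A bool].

T
P -> T
A -> T
( T ) -> T
( P -> T ) -> T
( A -> T ) -> T
( str -> T ) -> T
( str -> P ) -> T
( str -> A ) -> T
( str -> int ) -> T
( str -> int ) -> P
( str -> int ) -> A
( str -> int ) -> bool

[T [P [A ( [T [P [A str]] -> [T [P [A int]]]] )]] -> [T [P [A bool]]]]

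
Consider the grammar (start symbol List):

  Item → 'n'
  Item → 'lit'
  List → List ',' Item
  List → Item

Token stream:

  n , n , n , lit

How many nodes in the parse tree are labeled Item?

4

[List [List [List [List [Item n]] , [Item n]] , [Item n]] , [Item lit]]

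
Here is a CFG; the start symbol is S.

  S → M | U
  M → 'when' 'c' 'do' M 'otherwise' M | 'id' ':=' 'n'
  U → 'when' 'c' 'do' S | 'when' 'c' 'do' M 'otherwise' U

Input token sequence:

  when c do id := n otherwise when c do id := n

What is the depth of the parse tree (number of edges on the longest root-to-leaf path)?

5

[S [U when c do [M id := n] otherwise [U when c do [S [M id := n]]]]]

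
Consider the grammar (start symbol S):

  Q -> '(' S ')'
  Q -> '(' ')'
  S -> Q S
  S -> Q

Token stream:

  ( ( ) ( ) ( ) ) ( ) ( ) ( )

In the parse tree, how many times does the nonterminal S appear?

7

[S [Q ( [S [Q ( )] [S [Q ( )] [S [Q ( )]]]] )] [S [Q ( )] [S [Q ( )] [S [Q ( )]]]]]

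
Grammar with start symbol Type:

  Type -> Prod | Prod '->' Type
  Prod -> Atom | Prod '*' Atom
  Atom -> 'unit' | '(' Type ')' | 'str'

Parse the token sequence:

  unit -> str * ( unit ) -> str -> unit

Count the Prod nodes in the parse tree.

6

[Type [Prod [Atom unit]] -> [Type [Prod [Prod [Atom str]] * [Atom ( [Type [Prod [Atom unit]]] )]] -> [Type [Prod [Atom str]] -> [Type [Prod [Atom unit]]]]]]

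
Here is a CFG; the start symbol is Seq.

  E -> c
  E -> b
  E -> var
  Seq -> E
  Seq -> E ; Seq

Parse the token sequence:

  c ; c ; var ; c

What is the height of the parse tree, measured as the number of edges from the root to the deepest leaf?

[Seq [E c] ; [Seq [E c] ; [Seq [E var] ; [Seq [E c]]]]]

5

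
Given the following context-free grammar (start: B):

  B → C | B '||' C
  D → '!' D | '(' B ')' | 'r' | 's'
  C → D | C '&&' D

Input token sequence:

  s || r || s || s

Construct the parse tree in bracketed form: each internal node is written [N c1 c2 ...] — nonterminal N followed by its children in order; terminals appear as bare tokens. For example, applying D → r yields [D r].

[B [B [B [B [C [D s]]] || [C [D r]]] || [C [D s]]] || [C [D s]]]

B
B || C
B || C || C
B || C || C || C
C || C || C || C
D || C || C || C
s || C || C || C
s || D || C || C
s || r || C || C
s || r || D || C
s || r || s || C
s || r || s || D
s || r || s || s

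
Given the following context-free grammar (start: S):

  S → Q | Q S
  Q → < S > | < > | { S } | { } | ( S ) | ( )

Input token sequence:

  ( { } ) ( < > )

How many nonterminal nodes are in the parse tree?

8

[S [Q ( [S [Q { }]] )] [S [Q ( [S [Q < >]] )]]]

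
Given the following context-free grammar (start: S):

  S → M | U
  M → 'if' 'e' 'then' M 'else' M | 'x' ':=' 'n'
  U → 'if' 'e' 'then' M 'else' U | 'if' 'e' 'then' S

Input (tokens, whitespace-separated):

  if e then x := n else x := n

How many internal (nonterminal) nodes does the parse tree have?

4

[S [M if e then [M x := n] else [M x := n]]]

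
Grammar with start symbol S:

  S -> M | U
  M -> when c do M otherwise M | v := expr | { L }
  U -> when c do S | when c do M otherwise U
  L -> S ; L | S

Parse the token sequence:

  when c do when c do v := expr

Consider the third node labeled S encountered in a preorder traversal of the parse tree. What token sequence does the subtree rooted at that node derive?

[S [U when c do [S [U when c do [S [M v := expr]]]]]]

v := expr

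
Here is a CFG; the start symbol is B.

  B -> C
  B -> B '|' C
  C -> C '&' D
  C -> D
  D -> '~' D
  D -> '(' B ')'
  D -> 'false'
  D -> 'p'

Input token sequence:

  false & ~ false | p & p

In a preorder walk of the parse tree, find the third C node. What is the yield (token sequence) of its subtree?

[B [B [C [C [D false]] & [D ~ [D false]]]] | [C [C [D p]] & [D p]]]

p & p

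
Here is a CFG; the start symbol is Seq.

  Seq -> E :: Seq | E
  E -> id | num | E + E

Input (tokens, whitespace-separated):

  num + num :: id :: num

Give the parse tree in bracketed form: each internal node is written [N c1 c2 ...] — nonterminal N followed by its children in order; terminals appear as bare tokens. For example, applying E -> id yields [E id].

[Seq [E [E num] + [E num]] :: [Seq [E id] :: [Seq [E num]]]]

Seq
E :: Seq
E + E :: Seq
num + E :: Seq
num + num :: Seq
num + num :: E :: Seq
num + num :: id :: Seq
num + num :: id :: E
num + num :: id :: num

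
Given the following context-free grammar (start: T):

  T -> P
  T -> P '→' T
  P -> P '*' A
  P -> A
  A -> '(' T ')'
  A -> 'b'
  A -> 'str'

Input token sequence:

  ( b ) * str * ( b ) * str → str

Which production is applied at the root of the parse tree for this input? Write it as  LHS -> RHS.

[T [P [P [P [P [A ( [T [P [A b]]] )]] * [A str]] * [A ( [T [P [A b]]] )]] * [A str]] → [T [P [A str]]]]

T -> P '→' T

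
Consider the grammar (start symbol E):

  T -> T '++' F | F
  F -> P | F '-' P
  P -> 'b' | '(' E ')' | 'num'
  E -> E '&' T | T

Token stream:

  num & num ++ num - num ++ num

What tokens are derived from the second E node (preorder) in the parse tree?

[E [E [T [F [P num]]]] & [T [T [T [F [P num]]] ++ [F [F [P num]] - [P num]]] ++ [F [P num]]]]

num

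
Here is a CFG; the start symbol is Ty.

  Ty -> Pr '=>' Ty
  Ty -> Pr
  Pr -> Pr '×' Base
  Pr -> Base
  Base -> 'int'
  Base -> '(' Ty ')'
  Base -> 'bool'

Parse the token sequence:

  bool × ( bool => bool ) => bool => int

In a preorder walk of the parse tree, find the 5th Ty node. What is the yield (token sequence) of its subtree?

[Ty [Pr [Pr [Base bool]] × [Base ( [Ty [Pr [Base bool]] => [Ty [Pr [Base bool]]]] )]] => [Ty [Pr [Base bool]] => [Ty [Pr [Base int]]]]]

int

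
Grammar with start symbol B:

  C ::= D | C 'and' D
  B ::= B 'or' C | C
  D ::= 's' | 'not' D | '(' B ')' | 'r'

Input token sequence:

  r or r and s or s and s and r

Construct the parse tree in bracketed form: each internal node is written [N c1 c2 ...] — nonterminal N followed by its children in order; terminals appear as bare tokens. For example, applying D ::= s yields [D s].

[B [B [B [C [D r]]] or [C [C [D r]] and [D s]]] or [C [C [C [D s]] and [D s]] and [D r]]]

B
B or C
B or C or C
C or C or C
D or C or C
r or C or C
r or C and D or C
r or D and D or C
r or r and D or C
r or r and s or C
r or r and s or C and D
r or r and s or C and D and D
r or r and s or D and D and D
r or r and s or s and D and D
r or r and s or s and s and D
r or r and s or s and s and r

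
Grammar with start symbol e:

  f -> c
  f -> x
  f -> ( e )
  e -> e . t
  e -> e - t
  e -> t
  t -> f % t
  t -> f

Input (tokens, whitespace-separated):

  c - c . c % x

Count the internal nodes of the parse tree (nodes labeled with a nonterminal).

[e [e [e [t [f c]]] - [t [f c]]] . [t [f c] % [t [f x]]]]

11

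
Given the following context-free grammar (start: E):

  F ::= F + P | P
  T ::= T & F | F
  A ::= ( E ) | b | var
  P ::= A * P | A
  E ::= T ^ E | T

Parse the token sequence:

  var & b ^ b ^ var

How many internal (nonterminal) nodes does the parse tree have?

19

[E [T [T [F [P [A var]]]] & [F [P [A b]]]] ^ [E [T [F [P [A b]]]] ^ [E [T [F [P [A var]]]]]]]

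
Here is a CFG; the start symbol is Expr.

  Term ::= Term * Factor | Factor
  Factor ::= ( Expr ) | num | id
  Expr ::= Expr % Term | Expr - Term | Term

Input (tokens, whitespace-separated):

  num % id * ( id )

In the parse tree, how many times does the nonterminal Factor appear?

4

[Expr [Expr [Term [Factor num]]] % [Term [Term [Factor id]] * [Factor ( [Expr [Term [Factor id]]] )]]]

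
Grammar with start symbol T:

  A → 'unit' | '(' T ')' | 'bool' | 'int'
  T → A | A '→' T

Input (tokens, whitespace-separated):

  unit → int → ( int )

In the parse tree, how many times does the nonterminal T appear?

[T [A unit] → [T [A int] → [T [A ( [T [A int]] )]]]]

4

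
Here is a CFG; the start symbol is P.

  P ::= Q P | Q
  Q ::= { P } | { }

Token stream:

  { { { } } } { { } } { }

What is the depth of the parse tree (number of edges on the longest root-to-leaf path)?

[P [Q { [P [Q { [P [Q { }]] }]] }] [P [Q { [P [Q { }]] }] [P [Q { }]]]]

6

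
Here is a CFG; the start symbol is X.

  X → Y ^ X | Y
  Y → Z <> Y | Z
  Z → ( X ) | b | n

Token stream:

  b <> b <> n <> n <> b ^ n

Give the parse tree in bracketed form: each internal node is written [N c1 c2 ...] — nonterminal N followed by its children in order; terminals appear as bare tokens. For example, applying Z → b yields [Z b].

X
Y ^ X
Z <> Y ^ X
b <> Y ^ X
b <> Z <> Y ^ X
b <> b <> Y ^ X
b <> b <> Z <> Y ^ X
b <> b <> n <> Y ^ X
b <> b <> n <> Z <> Y ^ X
b <> b <> n <> n <> Y ^ X
b <> b <> n <> n <> Z ^ X
b <> b <> n <> n <> b ^ X
b <> b <> n <> n <> b ^ Y
b <> b <> n <> n <> b ^ Z
b <> b <> n <> n <> b ^ n

[X [Y [Z b] <> [Y [Z b] <> [Y [Z n] <> [Y [Z n] <> [Y [Z b]]]]]] ^ [X [Y [Z n]]]]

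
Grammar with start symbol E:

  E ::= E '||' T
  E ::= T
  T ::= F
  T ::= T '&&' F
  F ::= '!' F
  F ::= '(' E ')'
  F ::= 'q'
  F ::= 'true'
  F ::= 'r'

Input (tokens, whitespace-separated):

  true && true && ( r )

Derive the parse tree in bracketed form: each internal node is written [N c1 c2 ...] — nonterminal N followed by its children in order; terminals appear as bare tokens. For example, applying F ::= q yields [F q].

[E [T [T [T [F true]] && [F true]] && [F ( [E [T [F r]]] )]]]

E
T
T && F
T && F && F
F && F && F
true && F && F
true && true && F
true && true && ( E )
true && true && ( T )
true && true && ( F )
true && true && ( r )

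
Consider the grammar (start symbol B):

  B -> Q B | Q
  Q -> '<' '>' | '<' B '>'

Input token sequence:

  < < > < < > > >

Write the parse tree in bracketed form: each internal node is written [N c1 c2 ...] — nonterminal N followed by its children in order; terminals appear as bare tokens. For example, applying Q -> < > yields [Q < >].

[B [Q < [B [Q < >] [B [Q < [B [Q < >]] >]]] >]]

B
Q
< B >
< Q B >
< < > B >
< < > Q >
< < > < B > >
< < > < Q > >
< < > < < > > >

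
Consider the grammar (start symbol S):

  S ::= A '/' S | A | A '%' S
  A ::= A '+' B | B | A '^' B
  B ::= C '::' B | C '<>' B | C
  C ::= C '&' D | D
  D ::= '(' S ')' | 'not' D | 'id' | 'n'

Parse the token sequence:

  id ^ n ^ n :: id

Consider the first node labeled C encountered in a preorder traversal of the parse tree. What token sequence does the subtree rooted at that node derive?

[S [A [A [A [B [C [D id]]]] ^ [B [C [D n]]]] ^ [B [C [D n]] :: [B [C [D id]]]]]]

id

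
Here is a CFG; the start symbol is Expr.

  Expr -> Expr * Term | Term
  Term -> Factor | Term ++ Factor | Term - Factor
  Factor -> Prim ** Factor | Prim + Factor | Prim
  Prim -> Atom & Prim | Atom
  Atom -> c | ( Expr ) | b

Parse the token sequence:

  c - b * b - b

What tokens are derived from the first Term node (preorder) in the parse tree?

c - b

[Expr [Expr [Term [Term [Factor [Prim [Atom c]]]] - [Factor [Prim [Atom b]]]]] * [Term [Term [Factor [Prim [Atom b]]]] - [Factor [Prim [Atom b]]]]]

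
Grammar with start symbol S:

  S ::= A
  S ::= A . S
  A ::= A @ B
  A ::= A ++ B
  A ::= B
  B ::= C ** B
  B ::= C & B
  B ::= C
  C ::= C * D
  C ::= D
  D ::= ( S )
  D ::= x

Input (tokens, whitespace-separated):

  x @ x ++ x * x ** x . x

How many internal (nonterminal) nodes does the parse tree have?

[S [A [A [A [B [C [D x]]]] @ [B [C [D x]]]] ++ [B [C [C [D x]] * [D x]] ** [B [C [D x]]]]] . [S [A [B [C [D x]]]]]]

23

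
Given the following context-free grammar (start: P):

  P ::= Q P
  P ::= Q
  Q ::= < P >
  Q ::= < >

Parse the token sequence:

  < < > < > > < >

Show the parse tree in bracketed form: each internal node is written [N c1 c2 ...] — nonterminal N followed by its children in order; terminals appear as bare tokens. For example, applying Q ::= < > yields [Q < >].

[P [Q < [P [Q < >] [P [Q < >]]] >] [P [Q < >]]]

P
Q P
< P > P
< Q P > P
< < > P > P
< < > Q > P
< < > < > > P
< < > < > > Q
< < > < > > < >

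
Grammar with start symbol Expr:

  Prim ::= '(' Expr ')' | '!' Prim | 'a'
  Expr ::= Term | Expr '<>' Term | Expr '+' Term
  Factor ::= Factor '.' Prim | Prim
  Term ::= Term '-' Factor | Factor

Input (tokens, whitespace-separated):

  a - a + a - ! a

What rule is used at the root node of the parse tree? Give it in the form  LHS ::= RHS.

[Expr [Expr [Term [Term [Factor [Prim a]]] - [Factor [Prim a]]]] + [Term [Term [Factor [Prim a]]] - [Factor [Prim ! [Prim a]]]]]

Expr ::= Expr '+' Term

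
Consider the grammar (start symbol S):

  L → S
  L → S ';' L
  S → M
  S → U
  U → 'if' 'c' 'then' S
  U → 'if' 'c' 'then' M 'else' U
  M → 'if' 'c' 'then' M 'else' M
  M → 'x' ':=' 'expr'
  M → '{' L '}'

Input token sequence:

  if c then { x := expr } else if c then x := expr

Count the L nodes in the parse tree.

1

[S [U if c then [M { [L [S [M x := expr]]] }] else [U if c then [S [M x := expr]]]]]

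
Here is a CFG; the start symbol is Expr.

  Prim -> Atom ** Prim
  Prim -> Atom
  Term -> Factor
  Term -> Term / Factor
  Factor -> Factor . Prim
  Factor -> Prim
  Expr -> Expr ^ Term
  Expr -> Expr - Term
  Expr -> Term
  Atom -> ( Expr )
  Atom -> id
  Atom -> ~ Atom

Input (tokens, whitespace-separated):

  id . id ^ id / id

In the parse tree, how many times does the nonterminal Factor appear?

4

[Expr [Expr [Term [Factor [Factor [Prim [Atom id]]] . [Prim [Atom id]]]]] ^ [Term [Term [Factor [Prim [Atom id]]]] / [Factor [Prim [Atom id]]]]]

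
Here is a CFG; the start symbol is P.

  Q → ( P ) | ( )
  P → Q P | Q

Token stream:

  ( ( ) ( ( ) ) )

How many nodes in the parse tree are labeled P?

[P [Q ( [P [Q ( )] [P [Q ( [P [Q ( )]] )]]] )]]

4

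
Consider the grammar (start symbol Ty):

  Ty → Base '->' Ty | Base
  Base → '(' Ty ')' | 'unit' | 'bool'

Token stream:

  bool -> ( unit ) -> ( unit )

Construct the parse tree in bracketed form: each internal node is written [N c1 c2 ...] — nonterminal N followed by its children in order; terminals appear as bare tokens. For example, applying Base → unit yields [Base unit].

[Ty [Base bool] -> [Ty [Base ( [Ty [Base unit]] )] -> [Ty [Base ( [Ty [Base unit]] )]]]]

Ty
Base -> Ty
bool -> Ty
bool -> Base -> Ty
bool -> ( Ty ) -> Ty
bool -> ( Base ) -> Ty
bool -> ( unit ) -> Ty
bool -> ( unit ) -> Base
bool -> ( unit ) -> ( Ty )
bool -> ( unit ) -> ( Base )
bool -> ( unit ) -> ( unit )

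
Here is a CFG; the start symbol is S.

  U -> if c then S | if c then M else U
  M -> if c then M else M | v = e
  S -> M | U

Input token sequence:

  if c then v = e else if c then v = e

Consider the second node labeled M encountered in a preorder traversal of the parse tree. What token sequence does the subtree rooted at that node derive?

[S [U if c then [M v = e] else [U if c then [S [M v = e]]]]]

v = e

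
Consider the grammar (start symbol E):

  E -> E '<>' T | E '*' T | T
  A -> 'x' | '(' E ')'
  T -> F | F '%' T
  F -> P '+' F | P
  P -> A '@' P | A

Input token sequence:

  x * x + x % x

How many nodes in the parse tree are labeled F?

[E [E [T [F [P [A x]]]]] * [T [F [P [A x]] + [F [P [A x]]]] % [T [F [P [A x]]]]]]

4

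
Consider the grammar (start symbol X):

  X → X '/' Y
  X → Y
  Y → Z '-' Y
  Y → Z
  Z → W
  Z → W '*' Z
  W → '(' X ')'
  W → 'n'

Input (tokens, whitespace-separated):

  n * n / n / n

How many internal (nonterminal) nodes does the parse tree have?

[X [X [X [Y [Z [W n] * [Z [W n]]]]] / [Y [Z [W n]]]] / [Y [Z [W n]]]]

14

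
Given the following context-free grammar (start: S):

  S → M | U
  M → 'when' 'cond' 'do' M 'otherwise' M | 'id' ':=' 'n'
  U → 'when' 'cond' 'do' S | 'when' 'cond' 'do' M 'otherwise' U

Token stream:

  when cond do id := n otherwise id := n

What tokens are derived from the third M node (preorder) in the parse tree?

id := n

[S [M when cond do [M id := n] otherwise [M id := n]]]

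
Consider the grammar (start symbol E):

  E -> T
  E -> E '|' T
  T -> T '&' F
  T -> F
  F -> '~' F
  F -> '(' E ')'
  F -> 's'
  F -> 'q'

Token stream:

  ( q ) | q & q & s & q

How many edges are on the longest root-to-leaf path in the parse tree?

[E [E [T [F ( [E [T [F q]]] )]]] | [T [T [T [T [F q]] & [F q]] & [F s]] & [F q]]]

7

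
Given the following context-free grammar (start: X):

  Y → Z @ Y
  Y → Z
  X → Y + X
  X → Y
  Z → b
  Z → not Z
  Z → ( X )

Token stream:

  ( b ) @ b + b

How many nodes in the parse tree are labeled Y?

4

[X [Y [Z ( [X [Y [Z b]]] )] @ [Y [Z b]]] + [X [Y [Z b]]]]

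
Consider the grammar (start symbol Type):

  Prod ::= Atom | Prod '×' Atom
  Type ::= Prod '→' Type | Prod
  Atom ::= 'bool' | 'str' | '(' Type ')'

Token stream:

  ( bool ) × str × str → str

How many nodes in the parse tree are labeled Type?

3

[Type [Prod [Prod [Prod [Atom ( [Type [Prod [Atom bool]]] )]] × [Atom str]] × [Atom str]] → [Type [Prod [Atom str]]]]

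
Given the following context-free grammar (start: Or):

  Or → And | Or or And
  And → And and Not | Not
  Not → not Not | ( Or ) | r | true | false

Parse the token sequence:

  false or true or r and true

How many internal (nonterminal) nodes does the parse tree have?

11

[Or [Or [Or [And [Not false]]] or [And [Not true]]] or [And [And [Not r]] and [Not true]]]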